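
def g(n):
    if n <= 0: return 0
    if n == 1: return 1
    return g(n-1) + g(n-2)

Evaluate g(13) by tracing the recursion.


Computing g(13) bottom-up:
g(0) = 0
g(1) = 1
g(2) = g(1) + g(0) = 1 + 0 = 1
g(3) = g(2) + g(1) = 1 + 1 = 2
g(4) = g(3) + g(2) = 2 + 1 = 3
g(5) = g(4) + g(3) = 3 + 2 = 5
g(6) = g(5) + g(4) = 5 + 3 = 8
g(7) = g(6) + g(5) = 8 + 5 = 13
g(8) = g(7) + g(6) = 13 + 8 = 21
g(9) = g(8) + g(7) = 21 + 13 = 34
g(10) = g(9) + g(8) = 34 + 21 = 55
g(11) = g(10) + g(9) = 55 + 34 = 89
g(12) = g(11) + g(10) = 89 + 55 = 144
g(13) = g(12) + g(11) = 144 + 89 = 233

233


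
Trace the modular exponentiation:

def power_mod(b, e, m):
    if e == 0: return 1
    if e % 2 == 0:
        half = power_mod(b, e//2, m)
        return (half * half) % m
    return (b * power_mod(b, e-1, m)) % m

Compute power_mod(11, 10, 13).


power_mod(11, 10, 13): e is even, compute power_mod(11, 5, 13)
  power_mod(11, 5, 13): e is odd, compute power_mod(11, 4, 13)
    power_mod(11, 4, 13): e is even, compute power_mod(11, 2, 13)
      power_mod(11, 2, 13): e is even, compute power_mod(11, 1, 13)
        power_mod(11, 1, 13): e is odd, compute power_mod(11, 0, 13)
          power_mod(11, 0, 13) = 1
        (11 * 1) % 13 = 11
      half=11, (11*11) % 13 = 4
    half=4, (4*4) % 13 = 3
  (11 * 3) % 13 = 7
half=7, (7*7) % 13 = 10

10


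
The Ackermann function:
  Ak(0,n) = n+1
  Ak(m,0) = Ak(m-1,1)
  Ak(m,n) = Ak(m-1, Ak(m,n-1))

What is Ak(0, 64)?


Ak(0, 64) = 65
Result: Ak(0, 64) = 65

65


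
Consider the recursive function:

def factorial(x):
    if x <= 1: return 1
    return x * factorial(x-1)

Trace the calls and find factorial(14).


factorial(14)
= 14 * factorial(13)
= 14 * 13 * factorial(12)
= 14 * 13 * 12 * factorial(11)
= 14 * 13 * 12 * 11 * factorial(10)
= 14 * 13 * 12 * 11 * 10 * factorial(9)
= 14 * 13 * 12 * 11 * 10 * 9 * factorial(8)
= 14 * 13 * 12 * 11 * 10 * 9 * 8 * factorial(7)
= 14 * 13 * 12 * 11 * 10 * 9 * 8 * 7 * factorial(6)
= 14 * 13 * 12 * 11 * 10 * 9 * 8 * 7 * 6 * factorial(5)
= 14 * 13 * 12 * 11 * 10 * 9 * 8 * 7 * 6 * 5 * factorial(4)
= 14 * 13 * 12 * 11 * 10 * 9 * 8 * 7 * 6 * 5 * 4 * factorial(3)
= 14 * 13 * 12 * 11 * 10 * 9 * 8 * 7 * 6 * 5 * 4 * 3 * factorial(2)
= 14 * 13 * 12 * 11 * 10 * 9 * 8 * 7 * 6 * 5 * 4 * 3 * 2 * factorial(1)
= 14 * 13 * 12 * 11 * 10 * 9 * 8 * 7 * 6 * 5 * 4 * 3 * 2 * 1
= 87178291200

87178291200


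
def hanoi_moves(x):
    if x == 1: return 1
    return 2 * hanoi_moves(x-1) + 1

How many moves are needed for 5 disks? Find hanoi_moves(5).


hanoi_moves(5) = 2 * hanoi_moves(4) + 1
hanoi_moves(4) = 2 * hanoi_moves(3) + 1
hanoi_moves(3) = 2 * hanoi_moves(2) + 1
hanoi_moves(2) = 2 * hanoi_moves(1) + 1
hanoi_moves(1) = 1  (base case)
hanoi_moves(2) = 2 * 1 + 1 = 3
hanoi_moves(3) = 2 * 3 + 1 = 7
hanoi_moves(4) = 2 * 7 + 1 = 15
hanoi_moves(5) = 2 * 15 + 1 = 31

31


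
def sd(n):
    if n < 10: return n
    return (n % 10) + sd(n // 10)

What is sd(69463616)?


sd(69463616) = 6 + sd(6946361)
sd(6946361) = 1 + sd(694636)
sd(694636) = 6 + sd(69463)
sd(69463) = 3 + sd(6946)
sd(6946) = 6 + sd(694)
sd(694) = 4 + sd(69)
sd(69) = 9 + sd(6)
sd(6) = 6  (base case)
Total: 6 + 1 + 6 + 3 + 6 + 4 + 9 + 6 = 41

41


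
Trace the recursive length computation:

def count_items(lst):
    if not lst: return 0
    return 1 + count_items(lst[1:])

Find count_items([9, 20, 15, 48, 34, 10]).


count_items([9, 20, 15, 48, 34, 10]) = 1 + count_items([20, 15, 48, 34, 10])
count_items([20, 15, 48, 34, 10]) = 1 + count_items([15, 48, 34, 10])
count_items([15, 48, 34, 10]) = 1 + count_items([48, 34, 10])
count_items([48, 34, 10]) = 1 + count_items([34, 10])
count_items([34, 10]) = 1 + count_items([10])
count_items([10]) = 1 + count_items([])
count_items([]) = 0  (base case)
Unwinding: 1 + 1 + 1 + 1 + 1 + 1 + 0 = 6

6


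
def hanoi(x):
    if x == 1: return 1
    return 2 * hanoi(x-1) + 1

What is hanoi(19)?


hanoi(19) = 2 * hanoi(18) + 1
hanoi(18) = 2 * hanoi(17) + 1
hanoi(17) = 2 * hanoi(16) + 1
hanoi(16) = 2 * hanoi(15) + 1
hanoi(15) = 2 * hanoi(14) + 1
hanoi(14) = 2 * hanoi(13) + 1
hanoi(13) = 2 * hanoi(12) + 1
hanoi(12) = 2 * hanoi(11) + 1
hanoi(11) = 2 * hanoi(10) + 1
hanoi(10) = 2 * hanoi(9) + 1
hanoi(9) = 2 * hanoi(8) + 1
hanoi(8) = 2 * hanoi(7) + 1
hanoi(7) = 2 * hanoi(6) + 1
hanoi(6) = 2 * hanoi(5) + 1
hanoi(5) = 2 * hanoi(4) + 1
hanoi(4) = 2 * hanoi(3) + 1
hanoi(3) = 2 * hanoi(2) + 1
hanoi(2) = 2 * hanoi(1) + 1
hanoi(1) = 1  (base case)
hanoi(2) = 2 * 1 + 1 = 3
hanoi(3) = 2 * 3 + 1 = 7
hanoi(4) = 2 * 7 + 1 = 15
hanoi(5) = 2 * 15 + 1 = 31
hanoi(6) = 2 * 31 + 1 = 63
hanoi(7) = 2 * 63 + 1 = 127
hanoi(8) = 2 * 127 + 1 = 255
hanoi(9) = 2 * 255 + 1 = 511
hanoi(10) = 2 * 511 + 1 = 1023
hanoi(11) = 2 * 1023 + 1 = 2047
hanoi(12) = 2 * 2047 + 1 = 4095
hanoi(13) = 2 * 4095 + 1 = 8191
hanoi(14) = 2 * 8191 + 1 = 16383
hanoi(15) = 2 * 16383 + 1 = 32767
hanoi(16) = 2 * 32767 + 1 = 65535
hanoi(17) = 2 * 65535 + 1 = 131071
hanoi(18) = 2 * 131071 + 1 = 262143
hanoi(19) = 2 * 262143 + 1 = 524287

524287


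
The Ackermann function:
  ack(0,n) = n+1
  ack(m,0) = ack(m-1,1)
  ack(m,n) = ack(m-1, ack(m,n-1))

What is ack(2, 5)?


ack(2, 5) = ack(1, ack(2, 4))
  ack(2, 4) = ack(1, ack(2, 3))
    ack(2, 3) = ack(1, ack(2, 2))
      ack(2, 2) = ack(1, ack(2, 1))
        ack(2, 1) = ack(1, ack(2, 0))
          ack(2, 0) = ack(1, 1)
          ack(1, 1) = ack(0, ack(1, 0))
          ack(1, 0) = ack(0, 1)
          ack(0, 1) = 2
            = ack(0, 2)
          ack(0, 2) = 3
          = ack(1, 3)
          ack(1, 3) = ack(0, ack(1, 2))
          ack(1, 2) = ack(0, ack(1, 1))
          ack(1, 1) = ack(0, ack(1, 0))
          ack(1, 0) = ack(0, 1)
          ack(0, 1) = 2
            = ack(0, 2)
          ack(0, 2) = 3
            = ack(0, 3)
          ack(0, 3) = 4
            = ack(0, 4)
          ack(0, 4) = 5
        = ack(1, 5)
        ack(1, 5) = ack(0, ack(1, 4))
... (trace truncated)
Result: ack(2, 5) = 13

13


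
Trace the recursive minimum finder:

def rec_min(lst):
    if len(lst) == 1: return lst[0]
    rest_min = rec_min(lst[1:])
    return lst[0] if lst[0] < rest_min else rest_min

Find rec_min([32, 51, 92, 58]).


rec_min([32, 51, 92, 58]): compare 32 with rec_min([51, 92, 58])
rec_min([51, 92, 58]): compare 51 with rec_min([92, 58])
rec_min([92, 58]): compare 92 with rec_min([58])
rec_min([58]) = 58  (base case)
Compare 92 with 58 -> 58
Compare 51 with 58 -> 51
Compare 32 with 51 -> 32

32


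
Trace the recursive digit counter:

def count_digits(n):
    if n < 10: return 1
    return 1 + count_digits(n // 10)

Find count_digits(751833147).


count_digits(751833147) = 1 + count_digits(75183314)
count_digits(75183314) = 1 + count_digits(7518331)
count_digits(7518331) = 1 + count_digits(751833)
count_digits(751833) = 1 + count_digits(75183)
count_digits(75183) = 1 + count_digits(7518)
count_digits(7518) = 1 + count_digits(751)
count_digits(751) = 1 + count_digits(75)
count_digits(75) = 1 + count_digits(7)
count_digits(7) = 1  (base case: 7 < 10)
Unwinding: 1 + 1 + 1 + 1 + 1 + 1 + 1 + 1 + 1 = 9

9


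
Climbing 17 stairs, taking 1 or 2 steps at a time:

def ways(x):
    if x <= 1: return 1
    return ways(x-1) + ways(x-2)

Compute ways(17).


Building up from base cases:
ways(0) = 1
ways(1) = 1
ways(2) = ways(1) + ways(0) = 1 + 1 = 2
ways(3) = ways(2) + ways(1) = 2 + 1 = 3
ways(4) = ways(3) + ways(2) = 3 + 2 = 5
ways(5) = ways(4) + ways(3) = 5 + 3 = 8
ways(6) = ways(5) + ways(4) = 8 + 5 = 13
ways(7) = ways(6) + ways(5) = 13 + 8 = 21
ways(8) = ways(7) + ways(6) = 21 + 13 = 34
ways(9) = ways(8) + ways(7) = 34 + 21 = 55
ways(10) = ways(9) + ways(8) = 55 + 34 = 89
ways(11) = ways(10) + ways(9) = 89 + 55 = 144
ways(12) = ways(11) + ways(10) = 144 + 89 = 233
ways(13) = ways(12) + ways(11) = 233 + 144 = 377
ways(14) = ways(13) + ways(12) = 377 + 233 = 610
ways(15) = ways(14) + ways(13) = 610 + 377 = 987
ways(16) = ways(15) + ways(14) = 987 + 610 = 1597
ways(17) = ways(16) + ways(15) = 1597 + 987 = 2584

2584


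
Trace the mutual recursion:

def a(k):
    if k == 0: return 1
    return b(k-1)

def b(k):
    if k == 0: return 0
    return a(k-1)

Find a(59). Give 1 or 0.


a(59) = b(58)
b(58) = a(57)
a(57) = b(56)
b(56) = a(55)
a(55) = b(54)
b(54) = a(53)
a(53) = b(52)
b(52) = a(51)
a(51) = b(50)
b(50) = a(49)
a(49) = b(48)
b(48) = a(47)
a(47) = b(46)
b(46) = a(45)
a(45) = b(44)
b(44) = a(43)
a(43) = b(42)
b(42) = a(41)
a(41) = b(40)
b(40) = a(39)
a(39) = b(38)
b(38) = a(37)
a(37) = b(36)
b(36) = a(35)
a(35) = b(34)
b(34) = a(33)
a(33) = b(32)
b(32) = a(31)
a(31) = b(30)
b(30) = a(29)
a(29) = b(28)
b(28) = a(27)
a(27) = b(26)
b(26) = a(25)
a(25) = b(24)
b(24) = a(23)
a(23) = b(22)
b(22) = a(21)
a(21) = b(20)
b(20) = a(19)
a(19) = b(18)
b(18) = a(17)
a(17) = b(16)
b(16) = a(15)
a(15) = b(14)
b(14) = a(13)
a(13) = b(12)
b(12) = a(11)
a(11) = b(10)
b(10) = a(9)
a(9) = b(8)
b(8) = a(7)
a(7) = b(6)
b(6) = a(5)
a(5) = b(4)
b(4) = a(3)
a(3) = b(2)
b(2) = a(1)
a(1) = b(0)
b(0) = 0  (base case)
Result: 0

0


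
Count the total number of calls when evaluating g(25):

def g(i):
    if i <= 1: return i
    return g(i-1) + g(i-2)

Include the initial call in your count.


Let C(n) = total calls for g(n)
C(0) = 1, C(1) = 1
C(2) = 1 + C(1) + C(0) = 1 + 1 + 1 = 3
C(3) = 1 + C(2) + C(1) = 1 + 3 + 1 = 5
C(4) = 1 + C(3) + C(2) = 1 + 5 + 3 = 9
C(5) = 1 + C(4) + C(3) = 1 + 9 + 5 = 15
C(6) = 1 + C(5) + C(4) = 1 + 15 + 9 = 25
C(7) = 1 + C(6) + C(5) = 1 + 25 + 15 = 41
C(8) = 1 + C(7) + C(6) = 1 + 41 + 25 = 67
C(9) = 1 + C(8) + C(7) = 1 + 67 + 41 = 109
C(10) = 1 + C(9) + C(8) = 1 + 109 + 67 = 177
C(11) = 1 + C(10) + C(9) = 1 + 177 + 109 = 287
C(12) = 1 + C(11) + C(10) = 1 + 287 + 177 = 465
C(13) = 1 + C(12) + C(11) = 1 + 465 + 287 = 753
C(14) = 1 + C(13) + C(12) = 1 + 753 + 465 = 1219
C(15) = 1 + C(14) + C(13) = 1 + 1219 + 753 = 1973
C(16) = 1 + C(15) + C(14) = 1 + 1973 + 1219 = 3193
C(17) = 1 + C(16) + C(15) = 1 + 3193 + 1973 = 5167
C(18) = 1 + C(17) + C(16) = 1 + 5167 + 3193 = 8361
C(19) = 1 + C(18) + C(17) = 1 + 8361 + 5167 = 13529
C(20) = 1 + C(19) + C(18) = 1 + 13529 + 8361 = 21891
C(21) = 1 + C(20) + C(19) = 1 + 21891 + 13529 = 35421
C(22) = 1 + C(21) + C(20) = 1 + 35421 + 21891 = 57313
C(23) = 1 + C(22) + C(21) = 1 + 57313 + 35421 = 92735
C(24) = 1 + C(23) + C(22) = 1 + 92735 + 57313 = 150049
C(25) = 1 + C(24) + C(23) = 1 + 150049 + 92735 = 242785

242785


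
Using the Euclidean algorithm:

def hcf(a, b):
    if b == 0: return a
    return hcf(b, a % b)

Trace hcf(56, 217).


hcf(56, 217) = hcf(217, 56)
hcf(217, 56) = hcf(56, 49)
hcf(56, 49) = hcf(49, 7)
hcf(49, 7) = hcf(7, 0)
hcf(7, 0) = 7  (base case)

7


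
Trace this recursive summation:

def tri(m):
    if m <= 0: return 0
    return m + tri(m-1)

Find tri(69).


tri(69)
= 69 + 68 + 67 + 66 + 65 + 64 + 63 + 62 + 61 + 60 + 59 + 58 + 57 + 56 + 55 + 54 + 53 + 52 + 51 + 50 + 49 + 48 + 47 + 46 + 45 + 44 + 43 + 42 + 41 + 40 + 39 + 38 + 37 + 36 + 35 + 34 + 33 + 32 + 31 + 30 + 29 + 28 + 27 + 26 + 25 + 24 + 23 + 22 + 21 + 20 + 19 + 18 + 17 + 16 + 15 + 14 + 13 + 12 + 11 + 10 + 9 + 8 + 7 + 6 + 5 + 4 + 3 + 2 + 1 + tri(0)
= 69 + 68 + 67 + 66 + 65 + 64 + 63 + 62 + 61 + 60 + 59 + 58 + 57 + 56 + 55 + 54 + 53 + 52 + 51 + 50 + 49 + 48 + 47 + 46 + 45 + 44 + 43 + 42 + 41 + 40 + 39 + 38 + 37 + 36 + 35 + 34 + 33 + 32 + 31 + 30 + 29 + 28 + 27 + 26 + 25 + 24 + 23 + 22 + 21 + 20 + 19 + 18 + 17 + 16 + 15 + 14 + 13 + 12 + 11 + 10 + 9 + 8 + 7 + 6 + 5 + 4 + 3 + 2 + 1 + 0
= 2415

2415


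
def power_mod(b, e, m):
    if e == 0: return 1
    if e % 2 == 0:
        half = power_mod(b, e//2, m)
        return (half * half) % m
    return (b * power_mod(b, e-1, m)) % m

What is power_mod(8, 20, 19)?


power_mod(8, 20, 19): e is even, compute power_mod(8, 10, 19)
  power_mod(8, 10, 19): e is even, compute power_mod(8, 5, 19)
    power_mod(8, 5, 19): e is odd, compute power_mod(8, 4, 19)
      power_mod(8, 4, 19): e is even, compute power_mod(8, 2, 19)
        power_mod(8, 2, 19): e is even, compute power_mod(8, 1, 19)
          power_mod(8, 1, 19): e is odd, compute power_mod(8, 0, 19)
          power_mod(8, 0, 19) = 1
          (8 * 1) % 19 = 8
        half=8, (8*8) % 19 = 7
      half=7, (7*7) % 19 = 11
    (8 * 11) % 19 = 12
  half=12, (12*12) % 19 = 11
half=11, (11*11) % 19 = 7

7


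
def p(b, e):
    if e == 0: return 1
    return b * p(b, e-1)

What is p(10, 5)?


p(10, 5)
= 10 * p(10, 4)
= 10 * 10 * p(10, 3)
= 10 * 10 * 10 * p(10, 2)
= 10 * 10 * 10 * 10 * p(10, 1)
= 10 * 10 * 10 * 10 * 10 * p(10, 0)
= 10 * 10 * 10 * 10 * 10 * 1
= 100000

100000


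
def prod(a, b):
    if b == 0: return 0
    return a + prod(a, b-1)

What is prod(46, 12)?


prod(46, 12) = 46 + prod(46, 11)
prod(46, 11) = 46 + prod(46, 10)
prod(46, 10) = 46 + prod(46, 9)
prod(46, 9) = 46 + prod(46, 8)
prod(46, 8) = 46 + prod(46, 7)
prod(46, 7) = 46 + prod(46, 6)
prod(46, 6) = 46 + prod(46, 5)
prod(46, 5) = 46 + prod(46, 4)
prod(46, 4) = 46 + prod(46, 3)
prod(46, 3) = 46 + prod(46, 2)
prod(46, 2) = 46 + prod(46, 1)
prod(46, 1) = 46 + prod(46, 0)
prod(46, 0) = 0  (base case)
Total: 46 + 46 + 46 + 46 + 46 + 46 + 46 + 46 + 46 + 46 + 46 + 46 + 0 = 552

552


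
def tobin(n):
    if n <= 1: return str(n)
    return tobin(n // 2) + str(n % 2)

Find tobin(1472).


tobin(1472) = tobin(736) + '0'
tobin(736) = tobin(368) + '0'
tobin(368) = tobin(184) + '0'
tobin(184) = tobin(92) + '0'
tobin(92) = tobin(46) + '0'
tobin(46) = tobin(23) + '0'
tobin(23) = tobin(11) + '1'
tobin(11) = tobin(5) + '1'
tobin(5) = tobin(2) + '1'
tobin(2) = tobin(1) + '0'
tobin(1) = '1'  (base case)
Concatenating: '1' + '0' + '1' + '1' + '1' + '0' + '0' + '0' + '0' + '0' + '0' = '10111000000'

10111000000


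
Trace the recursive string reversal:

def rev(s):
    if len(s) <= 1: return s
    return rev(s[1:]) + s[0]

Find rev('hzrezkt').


rev('hzrezkt') = rev('zrezkt') + 'h'
rev('zrezkt') = rev('rezkt') + 'z'
rev('rezkt') = rev('ezkt') + 'r'
rev('ezkt') = rev('zkt') + 'e'
rev('zkt') = rev('kt') + 'z'
rev('kt') = rev('t') + 'k'
rev('t') = 't'  (base case)
Concatenating: 't' + 'k' + 'z' + 'e' + 'r' + 'z' + 'h' = 'tkzerzh'

tkzerzh


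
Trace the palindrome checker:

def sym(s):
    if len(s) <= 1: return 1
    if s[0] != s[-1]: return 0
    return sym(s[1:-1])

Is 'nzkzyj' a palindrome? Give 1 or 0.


sym('nzkzyj'): s[0]='n' != s[-1]='j' -> return 0
Result: 0 (not a palindrome)

0


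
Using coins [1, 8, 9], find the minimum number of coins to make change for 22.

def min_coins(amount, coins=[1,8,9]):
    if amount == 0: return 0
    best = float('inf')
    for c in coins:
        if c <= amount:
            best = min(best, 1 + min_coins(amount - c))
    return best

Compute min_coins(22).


Building up with DP:
min_coins(0) = 0
min_coins(1) = min(1+min_coins(0)=1+0=1) = 1
min_coins(2) = min(1+min_coins(1)=1+1=2) = 2
min_coins(3) = min(1+min_coins(2)=1+2=3) = 3
min_coins(4) = min(1+min_coins(3)=1+3=4) = 4
min_coins(5) = min(1+min_coins(4)=1+4=5) = 5
min_coins(6) = min(1+min_coins(5)=1+5=6) = 6
min_coins(7) = min(1+min_coins(6)=1+6=7) = 7
min_coins(8) = min(1+min_coins(7)=1+7=8, 1+min_coins(0)=1+0=1) = 1
min_coins(9) = min(1+min_coins(8)=1+1=2, 1+min_coins(1)=1+1=2, 1+min_coins(0)=1+0=1) = 1
min_coins(10) = min(1+min_coins(9)=1+1=2, 1+min_coins(2)=1+2=3, 1+min_coins(1)=1+1=2) = 2
min_coins(11) = min(1+min_coins(10)=1+2=3, 1+min_coins(3)=1+3=4, 1+min_coins(2)=1+2=3) = 3
min_coins(12) = min(1+min_coins(11)=1+3=4, 1+min_coins(4)=1+4=5, 1+min_coins(3)=1+3=4) = 4
min_coins(13) = min(1+min_coins(12)=1+4=5, 1+min_coins(5)=1+5=6, 1+min_coins(4)=1+4=5) = 5
min_coins(14) = min(1+min_coins(13)=1+5=6, 1+min_coins(6)=1+6=7, 1+min_coins(5)=1+5=6) = 6
min_coins(15) = min(1+min_coins(14)=1+6=7, 1+min_coins(7)=1+7=8, 1+min_coins(6)=1+6=7) = 7
min_coins(16) = min(1+min_coins(15)=1+7=8, 1+min_coins(8)=1+1=2, 1+min_coins(7)=1+7=8) = 2
min_coins(17) = min(1+min_coins(16)=1+2=3, 1+min_coins(9)=1+1=2, 1+min_coins(8)=1+1=2) = 2
min_coins(18) = min(1+min_coins(17)=1+2=3, 1+min_coins(10)=1+2=3, 1+min_coins(9)=1+1=2) = 2
min_coins(19) = min(1+min_coins(18)=1+2=3, 1+min_coins(11)=1+3=4, 1+min_coins(10)=1+2=3) = 3
min_coins(20) = min(1+min_coins(19)=1+3=4, 1+min_coins(12)=1+4=5, 1+min_coins(11)=1+3=4) = 4
min_coins(21) = min(1+min_coins(20)=1+4=5, 1+min_coins(13)=1+5=6, 1+min_coins(12)=1+4=5) = 5
min_coins(22) = min(1+min_coins(21)=1+5=6, 1+min_coins(14)=1+6=7, 1+min_coins(13)=1+5=6) = 6

6


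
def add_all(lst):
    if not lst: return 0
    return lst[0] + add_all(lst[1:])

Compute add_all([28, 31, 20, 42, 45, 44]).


add_all([28, 31, 20, 42, 45, 44]) = 28 + add_all([31, 20, 42, 45, 44])
add_all([31, 20, 42, 45, 44]) = 31 + add_all([20, 42, 45, 44])
add_all([20, 42, 45, 44]) = 20 + add_all([42, 45, 44])
add_all([42, 45, 44]) = 42 + add_all([45, 44])
add_all([45, 44]) = 45 + add_all([44])
add_all([44]) = 44 + add_all([])
add_all([]) = 0  (base case)
Total: 28 + 31 + 20 + 42 + 45 + 44 + 0 = 210

210


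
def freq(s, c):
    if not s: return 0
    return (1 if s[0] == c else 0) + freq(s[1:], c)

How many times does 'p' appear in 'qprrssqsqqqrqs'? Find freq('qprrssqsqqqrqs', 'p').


s[0]='q' != 'p' -> 0
s[0]='p' == 'p' -> 1
s[0]='r' != 'p' -> 0
s[0]='r' != 'p' -> 0
s[0]='s' != 'p' -> 0
s[0]='s' != 'p' -> 0
s[0]='q' != 'p' -> 0
s[0]='s' != 'p' -> 0
s[0]='q' != 'p' -> 0
s[0]='q' != 'p' -> 0
s[0]='q' != 'p' -> 0
s[0]='r' != 'p' -> 0
s[0]='q' != 'p' -> 0
s[0]='s' != 'p' -> 0
Sum: 0 + 1 + 0 + 0 + 0 + 0 + 0 + 0 + 0 + 0 + 0 + 0 + 0 + 0 = 1

1


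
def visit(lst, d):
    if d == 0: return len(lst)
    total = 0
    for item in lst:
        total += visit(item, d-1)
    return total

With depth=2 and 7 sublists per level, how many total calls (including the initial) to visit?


At depth 0 (root): 1 call
At depth 1: each of 1 parents calls visit on 7 children = 7 calls
At depth 2: each of 7 parents calls visit on 7 children = 49 calls
Total: 1 + 7 + 49 = 57

57


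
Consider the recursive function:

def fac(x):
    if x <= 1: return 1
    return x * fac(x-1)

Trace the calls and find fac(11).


fac(11)
= 11 * fac(10)
= 11 * 10 * fac(9)
= 11 * 10 * 9 * fac(8)
= 11 * 10 * 9 * 8 * fac(7)
= 11 * 10 * 9 * 8 * 7 * fac(6)
= 11 * 10 * 9 * 8 * 7 * 6 * fac(5)
= 11 * 10 * 9 * 8 * 7 * 6 * 5 * fac(4)
= 11 * 10 * 9 * 8 * 7 * 6 * 5 * 4 * fac(3)
= 11 * 10 * 9 * 8 * 7 * 6 * 5 * 4 * 3 * fac(2)
= 11 * 10 * 9 * 8 * 7 * 6 * 5 * 4 * 3 * 2 * fac(1)
= 11 * 10 * 9 * 8 * 7 * 6 * 5 * 4 * 3 * 2 * 1
= 39916800

39916800


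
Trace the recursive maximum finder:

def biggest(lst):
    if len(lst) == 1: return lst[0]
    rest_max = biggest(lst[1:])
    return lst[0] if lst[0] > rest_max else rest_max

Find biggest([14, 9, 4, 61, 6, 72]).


biggest([14, 9, 4, 61, 6, 72]): compare 14 with biggest([9, 4, 61, 6, 72])
biggest([9, 4, 61, 6, 72]): compare 9 with biggest([4, 61, 6, 72])
biggest([4, 61, 6, 72]): compare 4 with biggest([61, 6, 72])
biggest([61, 6, 72]): compare 61 with biggest([6, 72])
biggest([6, 72]): compare 6 with biggest([72])
biggest([72]) = 72  (base case)
Compare 6 with 72 -> 72
Compare 61 with 72 -> 72
Compare 4 with 72 -> 72
Compare 9 with 72 -> 72
Compare 14 with 72 -> 72

72


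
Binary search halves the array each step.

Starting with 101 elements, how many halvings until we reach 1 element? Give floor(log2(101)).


101 / 2 = 50
50 / 2 = 25
25 / 2 = 12
12 / 2 = 6
6 / 2 = 3
3 / 2 = 1
Reached 1 after 6 halvings

6


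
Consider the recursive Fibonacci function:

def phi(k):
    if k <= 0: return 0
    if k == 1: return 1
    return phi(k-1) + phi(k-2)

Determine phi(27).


Computing phi(27) bottom-up:
phi(0) = 0
phi(1) = 1
phi(2) = phi(1) + phi(0) = 1 + 0 = 1
phi(3) = phi(2) + phi(1) = 1 + 1 = 2
phi(4) = phi(3) + phi(2) = 2 + 1 = 3
phi(5) = phi(4) + phi(3) = 3 + 2 = 5
phi(6) = phi(5) + phi(4) = 5 + 3 = 8
phi(7) = phi(6) + phi(5) = 8 + 5 = 13
phi(8) = phi(7) + phi(6) = 13 + 8 = 21
phi(9) = phi(8) + phi(7) = 21 + 13 = 34
phi(10) = phi(9) + phi(8) = 34 + 21 = 55
phi(11) = phi(10) + phi(9) = 55 + 34 = 89
phi(12) = phi(11) + phi(10) = 89 + 55 = 144
phi(13) = phi(12) + phi(11) = 144 + 89 = 233
phi(14) = phi(13) + phi(12) = 233 + 144 = 377
phi(15) = phi(14) + phi(13) = 377 + 233 = 610
phi(16) = phi(15) + phi(14) = 610 + 377 = 987
phi(17) = phi(16) + phi(15) = 987 + 610 = 1597
phi(18) = phi(17) + phi(16) = 1597 + 987 = 2584
phi(19) = phi(18) + phi(17) = 2584 + 1597 = 4181
phi(20) = phi(19) + phi(18) = 4181 + 2584 = 6765
phi(21) = phi(20) + phi(19) = 6765 + 4181 = 10946
phi(22) = phi(21) + phi(20) = 10946 + 6765 = 17711
phi(23) = phi(22) + phi(21) = 17711 + 10946 = 28657
phi(24) = phi(23) + phi(22) = 28657 + 17711 = 46368
phi(25) = phi(24) + phi(23) = 46368 + 28657 = 75025
phi(26) = phi(25) + phi(24) = 75025 + 46368 = 121393
phi(27) = phi(26) + phi(25) = 121393 + 75025 = 196418

196418


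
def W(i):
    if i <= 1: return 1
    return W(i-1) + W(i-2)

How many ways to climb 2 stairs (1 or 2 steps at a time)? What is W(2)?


Building up from base cases:
W(0) = 1
W(1) = 1
W(2) = W(1) + W(0) = 1 + 1 = 2

2


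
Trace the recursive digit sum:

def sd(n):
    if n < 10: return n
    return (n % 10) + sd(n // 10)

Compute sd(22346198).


sd(22346198) = 8 + sd(2234619)
sd(2234619) = 9 + sd(223461)
sd(223461) = 1 + sd(22346)
sd(22346) = 6 + sd(2234)
sd(2234) = 4 + sd(223)
sd(223) = 3 + sd(22)
sd(22) = 2 + sd(2)
sd(2) = 2  (base case)
Total: 8 + 9 + 1 + 6 + 4 + 3 + 2 + 2 = 35

35


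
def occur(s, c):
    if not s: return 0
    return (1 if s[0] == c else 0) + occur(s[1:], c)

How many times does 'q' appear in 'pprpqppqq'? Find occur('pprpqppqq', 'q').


s[0]='p' != 'q' -> 0
s[0]='p' != 'q' -> 0
s[0]='r' != 'q' -> 0
s[0]='p' != 'q' -> 0
s[0]='q' == 'q' -> 1
s[0]='p' != 'q' -> 0
s[0]='p' != 'q' -> 0
s[0]='q' == 'q' -> 1
s[0]='q' == 'q' -> 1
Sum: 0 + 0 + 0 + 0 + 1 + 0 + 0 + 1 + 1 = 3

3


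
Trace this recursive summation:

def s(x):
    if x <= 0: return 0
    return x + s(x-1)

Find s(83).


s(83)
= 83 + 82 + 81 + 80 + 79 + 78 + 77 + 76 + 75 + 74 + 73 + 72 + 71 + 70 + 69 + 68 + 67 + 66 + 65 + 64 + 63 + 62 + 61 + 60 + 59 + 58 + 57 + 56 + 55 + 54 + 53 + 52 + 51 + 50 + 49 + 48 + 47 + 46 + 45 + 44 + 43 + 42 + 41 + 40 + 39 + 38 + 37 + 36 + 35 + 34 + 33 + 32 + 31 + 30 + 29 + 28 + 27 + 26 + 25 + 24 + 23 + 22 + 21 + 20 + 19 + 18 + 17 + 16 + 15 + 14 + 13 + 12 + 11 + 10 + 9 + 8 + 7 + 6 + 5 + 4 + 3 + 2 + 1 + s(0)
= 83 + 82 + 81 + 80 + 79 + 78 + 77 + 76 + 75 + 74 + 73 + 72 + 71 + 70 + 69 + 68 + 67 + 66 + 65 + 64 + 63 + 62 + 61 + 60 + 59 + 58 + 57 + 56 + 55 + 54 + 53 + 52 + 51 + 50 + 49 + 48 + 47 + 46 + 45 + 44 + 43 + 42 + 41 + 40 + 39 + 38 + 37 + 36 + 35 + 34 + 33 + 32 + 31 + 30 + 29 + 28 + 27 + 26 + 25 + 24 + 23 + 22 + 21 + 20 + 19 + 18 + 17 + 16 + 15 + 14 + 13 + 12 + 11 + 10 + 9 + 8 + 7 + 6 + 5 + 4 + 3 + 2 + 1 + 0
= 3486

3486


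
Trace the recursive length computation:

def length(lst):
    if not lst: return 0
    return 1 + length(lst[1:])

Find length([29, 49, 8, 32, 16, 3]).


length([29, 49, 8, 32, 16, 3]) = 1 + length([49, 8, 32, 16, 3])
length([49, 8, 32, 16, 3]) = 1 + length([8, 32, 16, 3])
length([8, 32, 16, 3]) = 1 + length([32, 16, 3])
length([32, 16, 3]) = 1 + length([16, 3])
length([16, 3]) = 1 + length([3])
length([3]) = 1 + length([])
length([]) = 0  (base case)
Unwinding: 1 + 1 + 1 + 1 + 1 + 1 + 0 = 6

6


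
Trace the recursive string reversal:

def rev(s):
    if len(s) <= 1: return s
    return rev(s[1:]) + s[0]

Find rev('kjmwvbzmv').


rev('kjmwvbzmv') = rev('jmwvbzmv') + 'k'
rev('jmwvbzmv') = rev('mwvbzmv') + 'j'
rev('mwvbzmv') = rev('wvbzmv') + 'm'
rev('wvbzmv') = rev('vbzmv') + 'w'
rev('vbzmv') = rev('bzmv') + 'v'
rev('bzmv') = rev('zmv') + 'b'
rev('zmv') = rev('mv') + 'z'
rev('mv') = rev('v') + 'm'
rev('v') = 'v'  (base case)
Concatenating: 'v' + 'm' + 'z' + 'b' + 'v' + 'w' + 'm' + 'j' + 'k' = 'vmzbvwmjk'

vmzbvwmjk


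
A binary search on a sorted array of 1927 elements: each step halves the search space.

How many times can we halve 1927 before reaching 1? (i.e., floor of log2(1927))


1927 / 2 = 963
963 / 2 = 481
481 / 2 = 240
240 / 2 = 120
120 / 2 = 60
60 / 2 = 30
30 / 2 = 15
15 / 2 = 7
7 / 2 = 3
3 / 2 = 1
Reached 1 after 10 halvings

10


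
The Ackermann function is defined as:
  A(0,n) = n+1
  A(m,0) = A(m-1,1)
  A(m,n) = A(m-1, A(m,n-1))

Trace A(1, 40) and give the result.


A(1, 40) = A(0, A(1, 39))
  A(1, 39) = A(0, A(1, 38))
    A(1, 38) = A(0, A(1, 37))
      A(1, 37) = A(0, A(1, 36))
        A(1, 36) = A(0, A(1, 35))
          A(1, 35) = A(0, A(1, 34))
          A(1, 34) = A(0, A(1, 33))
          A(1, 33) = A(0, A(1, 32))
          A(1, 32) = A(0, A(1, 31))
          A(1, 31) = A(0, A(1, 30))
          A(1, 30) = A(0, A(1, 29))
          A(1, 29) = A(0, A(1, 28))
          A(1, 28) = A(0, A(1, 27))
          A(1, 27) = A(0, A(1, 26))
          A(1, 26) = A(0, A(1, 25))
          A(1, 25) = A(0, A(1, 24))
          A(1, 24) = A(0, A(1, 23))
          A(1, 23) = A(0, A(1, 22))
          A(1, 22) = A(0, A(1, 21))
          A(1, 21) = A(0, A(1, 20))
          A(1, 20) = A(0, A(1, 19))
          A(1, 19) = A(0, A(1, 18))
          A(1, 18) = A(0, A(1, 17))
          A(1, 17) = A(0, A(1, 16))
          A(1, 16) = A(0, A(1, 15))
... (trace truncated)
Result: A(1, 40) = 42

42


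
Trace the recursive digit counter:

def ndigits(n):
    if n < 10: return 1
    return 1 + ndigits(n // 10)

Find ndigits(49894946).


ndigits(49894946) = 1 + ndigits(4989494)
ndigits(4989494) = 1 + ndigits(498949)
ndigits(498949) = 1 + ndigits(49894)
ndigits(49894) = 1 + ndigits(4989)
ndigits(4989) = 1 + ndigits(498)
ndigits(498) = 1 + ndigits(49)
ndigits(49) = 1 + ndigits(4)
ndigits(4) = 1  (base case: 4 < 10)
Unwinding: 1 + 1 + 1 + 1 + 1 + 1 + 1 + 1 = 8

8


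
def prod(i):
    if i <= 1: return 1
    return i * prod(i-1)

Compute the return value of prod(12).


prod(12)
= 12 * prod(11)
= 12 * 11 * prod(10)
= 12 * 11 * 10 * prod(9)
= 12 * 11 * 10 * 9 * prod(8)
= 12 * 11 * 10 * 9 * 8 * prod(7)
= 12 * 11 * 10 * 9 * 8 * 7 * prod(6)
= 12 * 11 * 10 * 9 * 8 * 7 * 6 * prod(5)
= 12 * 11 * 10 * 9 * 8 * 7 * 6 * 5 * prod(4)
= 12 * 11 * 10 * 9 * 8 * 7 * 6 * 5 * 4 * prod(3)
= 12 * 11 * 10 * 9 * 8 * 7 * 6 * 5 * 4 * 3 * prod(2)
= 12 * 11 * 10 * 9 * 8 * 7 * 6 * 5 * 4 * 3 * 2 * prod(1)
= 12 * 11 * 10 * 9 * 8 * 7 * 6 * 5 * 4 * 3 * 2 * 1
= 479001600

479001600


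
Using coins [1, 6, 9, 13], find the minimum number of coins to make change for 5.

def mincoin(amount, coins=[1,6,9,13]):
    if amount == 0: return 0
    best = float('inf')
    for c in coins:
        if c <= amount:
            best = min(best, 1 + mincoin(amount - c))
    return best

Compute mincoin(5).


Building up with DP:
mincoin(0) = 0
mincoin(1) = min(1+mincoin(0)=1+0=1) = 1
mincoin(2) = min(1+mincoin(1)=1+1=2) = 2
mincoin(3) = min(1+mincoin(2)=1+2=3) = 3
mincoin(4) = min(1+mincoin(3)=1+3=4) = 4
mincoin(5) = min(1+mincoin(4)=1+4=5) = 5

5


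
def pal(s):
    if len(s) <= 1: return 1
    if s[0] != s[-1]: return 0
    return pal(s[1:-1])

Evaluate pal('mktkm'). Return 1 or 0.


pal('mktkm'): s[0]='m' == s[-1]='m' -> check pal('ktk')
pal('ktk'): s[0]='k' == s[-1]='k' -> check pal('t')
pal('t'): len <= 1 -> return 1  (base case)
Result: 1 (palindrome)

1


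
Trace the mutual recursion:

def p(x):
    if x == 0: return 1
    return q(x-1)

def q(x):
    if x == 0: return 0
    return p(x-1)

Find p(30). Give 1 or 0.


p(30) = q(29)
q(29) = p(28)
p(28) = q(27)
q(27) = p(26)
p(26) = q(25)
q(25) = p(24)
p(24) = q(23)
q(23) = p(22)
p(22) = q(21)
q(21) = p(20)
p(20) = q(19)
q(19) = p(18)
p(18) = q(17)
q(17) = p(16)
p(16) = q(15)
q(15) = p(14)
p(14) = q(13)
q(13) = p(12)
p(12) = q(11)
q(11) = p(10)
p(10) = q(9)
q(9) = p(8)
p(8) = q(7)
q(7) = p(6)
p(6) = q(5)
q(5) = p(4)
p(4) = q(3)
q(3) = p(2)
p(2) = q(1)
q(1) = p(0)
p(0) = 1  (base case)
Result: 1

1


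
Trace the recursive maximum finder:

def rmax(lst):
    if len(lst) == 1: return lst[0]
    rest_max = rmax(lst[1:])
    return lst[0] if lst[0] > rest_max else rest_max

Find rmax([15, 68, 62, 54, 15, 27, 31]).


rmax([15, 68, 62, 54, 15, 27, 31]): compare 15 with rmax([68, 62, 54, 15, 27, 31])
rmax([68, 62, 54, 15, 27, 31]): compare 68 with rmax([62, 54, 15, 27, 31])
rmax([62, 54, 15, 27, 31]): compare 62 with rmax([54, 15, 27, 31])
rmax([54, 15, 27, 31]): compare 54 with rmax([15, 27, 31])
rmax([15, 27, 31]): compare 15 with rmax([27, 31])
rmax([27, 31]): compare 27 with rmax([31])
rmax([31]) = 31  (base case)
Compare 27 with 31 -> 31
Compare 15 with 31 -> 31
Compare 54 with 31 -> 54
Compare 62 with 54 -> 62
Compare 68 with 62 -> 68
Compare 15 with 68 -> 68

68


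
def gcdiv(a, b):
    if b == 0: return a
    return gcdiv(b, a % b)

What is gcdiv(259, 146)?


gcdiv(259, 146) = gcdiv(146, 113)
gcdiv(146, 113) = gcdiv(113, 33)
gcdiv(113, 33) = gcdiv(33, 14)
gcdiv(33, 14) = gcdiv(14, 5)
gcdiv(14, 5) = gcdiv(5, 4)
gcdiv(5, 4) = gcdiv(4, 1)
gcdiv(4, 1) = gcdiv(1, 0)
gcdiv(1, 0) = 1  (base case)

1


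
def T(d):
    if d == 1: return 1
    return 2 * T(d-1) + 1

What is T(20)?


T(20) = 2 * T(19) + 1
T(19) = 2 * T(18) + 1
T(18) = 2 * T(17) + 1
T(17) = 2 * T(16) + 1
T(16) = 2 * T(15) + 1
T(15) = 2 * T(14) + 1
T(14) = 2 * T(13) + 1
T(13) = 2 * T(12) + 1
T(12) = 2 * T(11) + 1
T(11) = 2 * T(10) + 1
T(10) = 2 * T(9) + 1
T(9) = 2 * T(8) + 1
T(8) = 2 * T(7) + 1
T(7) = 2 * T(6) + 1
T(6) = 2 * T(5) + 1
T(5) = 2 * T(4) + 1
T(4) = 2 * T(3) + 1
T(3) = 2 * T(2) + 1
T(2) = 2 * T(1) + 1
T(1) = 1  (base case)
T(2) = 2 * 1 + 1 = 3
T(3) = 2 * 3 + 1 = 7
T(4) = 2 * 7 + 1 = 15
T(5) = 2 * 15 + 1 = 31
T(6) = 2 * 31 + 1 = 63
T(7) = 2 * 63 + 1 = 127
T(8) = 2 * 127 + 1 = 255
T(9) = 2 * 255 + 1 = 511
T(10) = 2 * 511 + 1 = 1023
T(11) = 2 * 1023 + 1 = 2047
T(12) = 2 * 2047 + 1 = 4095
T(13) = 2 * 4095 + 1 = 8191
T(14) = 2 * 8191 + 1 = 16383
T(15) = 2 * 16383 + 1 = 32767
T(16) = 2 * 32767 + 1 = 65535
T(17) = 2 * 65535 + 1 = 131071
T(18) = 2 * 131071 + 1 = 262143
T(19) = 2 * 262143 + 1 = 524287
T(20) = 2 * 524287 + 1 = 1048575

1048575


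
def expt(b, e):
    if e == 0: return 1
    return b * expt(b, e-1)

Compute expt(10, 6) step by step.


expt(10, 6)
= 10 * expt(10, 5)
= 10 * 10 * expt(10, 4)
= 10 * 10 * 10 * expt(10, 3)
= 10 * 10 * 10 * 10 * expt(10, 2)
= 10 * 10 * 10 * 10 * 10 * expt(10, 1)
= 10 * 10 * 10 * 10 * 10 * 10 * expt(10, 0)
= 10 * 10 * 10 * 10 * 10 * 10 * 1
= 1000000

1000000


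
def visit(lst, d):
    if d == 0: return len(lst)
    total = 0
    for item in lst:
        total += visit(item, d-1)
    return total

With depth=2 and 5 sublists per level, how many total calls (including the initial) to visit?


At depth 0 (root): 1 call
At depth 1: each of 1 parents calls visit on 5 children = 5 calls
At depth 2: each of 5 parents calls visit on 5 children = 25 calls
Total: 1 + 5 + 25 = 31

31


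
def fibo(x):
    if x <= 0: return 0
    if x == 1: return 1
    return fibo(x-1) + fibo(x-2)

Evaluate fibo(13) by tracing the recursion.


Computing fibo(13) bottom-up:
fibo(0) = 0
fibo(1) = 1
fibo(2) = fibo(1) + fibo(0) = 1 + 0 = 1
fibo(3) = fibo(2) + fibo(1) = 1 + 1 = 2
fibo(4) = fibo(3) + fibo(2) = 2 + 1 = 3
fibo(5) = fibo(4) + fibo(3) = 3 + 2 = 5
fibo(6) = fibo(5) + fibo(4) = 5 + 3 = 8
fibo(7) = fibo(6) + fibo(5) = 8 + 5 = 13
fibo(8) = fibo(7) + fibo(6) = 13 + 8 = 21
fibo(9) = fibo(8) + fibo(7) = 21 + 13 = 34
fibo(10) = fibo(9) + fibo(8) = 34 + 21 = 55
fibo(11) = fibo(10) + fibo(9) = 55 + 34 = 89
fibo(12) = fibo(11) + fibo(10) = 89 + 55 = 144
fibo(13) = fibo(12) + fibo(11) = 144 + 89 = 233

233


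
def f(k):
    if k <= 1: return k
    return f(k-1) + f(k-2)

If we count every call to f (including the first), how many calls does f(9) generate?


Let C(n) = total calls for f(n)
C(0) = 1, C(1) = 1
C(2) = 1 + C(1) + C(0) = 1 + 1 + 1 = 3
C(3) = 1 + C(2) + C(1) = 1 + 3 + 1 = 5
C(4) = 1 + C(3) + C(2) = 1 + 5 + 3 = 9
C(5) = 1 + C(4) + C(3) = 1 + 9 + 5 = 15
C(6) = 1 + C(5) + C(4) = 1 + 15 + 9 = 25
C(7) = 1 + C(6) + C(5) = 1 + 25 + 15 = 41
C(8) = 1 + C(7) + C(6) = 1 + 41 + 25 = 67
C(9) = 1 + C(8) + C(7) = 1 + 67 + 41 = 109

109


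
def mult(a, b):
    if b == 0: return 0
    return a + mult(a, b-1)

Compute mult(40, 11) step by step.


mult(40, 11) = 40 + mult(40, 10)
mult(40, 10) = 40 + mult(40, 9)
mult(40, 9) = 40 + mult(40, 8)
mult(40, 8) = 40 + mult(40, 7)
mult(40, 7) = 40 + mult(40, 6)
mult(40, 6) = 40 + mult(40, 5)
mult(40, 5) = 40 + mult(40, 4)
mult(40, 4) = 40 + mult(40, 3)
mult(40, 3) = 40 + mult(40, 2)
mult(40, 2) = 40 + mult(40, 1)
mult(40, 1) = 40 + mult(40, 0)
mult(40, 0) = 0  (base case)
Total: 40 + 40 + 40 + 40 + 40 + 40 + 40 + 40 + 40 + 40 + 40 + 0 = 440

440


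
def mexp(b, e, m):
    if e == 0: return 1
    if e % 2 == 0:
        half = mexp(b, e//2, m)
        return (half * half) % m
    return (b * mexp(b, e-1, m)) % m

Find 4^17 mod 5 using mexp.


mexp(4, 17, 5): e is odd, compute mexp(4, 16, 5)
  mexp(4, 16, 5): e is even, compute mexp(4, 8, 5)
    mexp(4, 8, 5): e is even, compute mexp(4, 4, 5)
      mexp(4, 4, 5): e is even, compute mexp(4, 2, 5)
        mexp(4, 2, 5): e is even, compute mexp(4, 1, 5)
          mexp(4, 1, 5): e is odd, compute mexp(4, 0, 5)
          mexp(4, 0, 5) = 1
          (4 * 1) % 5 = 4
        half=4, (4*4) % 5 = 1
      half=1, (1*1) % 5 = 1
    half=1, (1*1) % 5 = 1
  half=1, (1*1) % 5 = 1
(4 * 1) % 5 = 4

4


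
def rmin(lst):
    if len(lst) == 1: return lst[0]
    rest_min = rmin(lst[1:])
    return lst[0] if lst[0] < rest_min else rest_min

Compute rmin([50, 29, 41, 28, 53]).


rmin([50, 29, 41, 28, 53]): compare 50 with rmin([29, 41, 28, 53])
rmin([29, 41, 28, 53]): compare 29 with rmin([41, 28, 53])
rmin([41, 28, 53]): compare 41 with rmin([28, 53])
rmin([28, 53]): compare 28 with rmin([53])
rmin([53]) = 53  (base case)
Compare 28 with 53 -> 28
Compare 41 with 28 -> 28
Compare 29 with 28 -> 28
Compare 50 with 28 -> 28

28


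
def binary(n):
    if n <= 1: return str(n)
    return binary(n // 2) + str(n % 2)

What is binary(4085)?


binary(4085) = binary(2042) + '1'
binary(2042) = binary(1021) + '0'
binary(1021) = binary(510) + '1'
binary(510) = binary(255) + '0'
binary(255) = binary(127) + '1'
binary(127) = binary(63) + '1'
binary(63) = binary(31) + '1'
binary(31) = binary(15) + '1'
binary(15) = binary(7) + '1'
binary(7) = binary(3) + '1'
binary(3) = binary(1) + '1'
binary(1) = '1'  (base case)
Concatenating: '1' + '1' + '1' + '1' + '1' + '1' + '1' + '1' + '0' + '1' + '0' + '1' = '111111110101'

111111110101


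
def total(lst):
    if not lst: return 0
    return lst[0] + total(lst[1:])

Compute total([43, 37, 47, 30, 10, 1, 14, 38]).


total([43, 37, 47, 30, 10, 1, 14, 38]) = 43 + total([37, 47, 30, 10, 1, 14, 38])
total([37, 47, 30, 10, 1, 14, 38]) = 37 + total([47, 30, 10, 1, 14, 38])
total([47, 30, 10, 1, 14, 38]) = 47 + total([30, 10, 1, 14, 38])
total([30, 10, 1, 14, 38]) = 30 + total([10, 1, 14, 38])
total([10, 1, 14, 38]) = 10 + total([1, 14, 38])
total([1, 14, 38]) = 1 + total([14, 38])
total([14, 38]) = 14 + total([38])
total([38]) = 38 + total([])
total([]) = 0  (base case)
Total: 43 + 37 + 47 + 30 + 10 + 1 + 14 + 38 + 0 = 220

220


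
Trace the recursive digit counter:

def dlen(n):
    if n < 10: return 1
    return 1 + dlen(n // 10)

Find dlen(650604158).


dlen(650604158) = 1 + dlen(65060415)
dlen(65060415) = 1 + dlen(6506041)
dlen(6506041) = 1 + dlen(650604)
dlen(650604) = 1 + dlen(65060)
dlen(65060) = 1 + dlen(6506)
dlen(6506) = 1 + dlen(650)
dlen(650) = 1 + dlen(65)
dlen(65) = 1 + dlen(6)
dlen(6) = 1  (base case: 6 < 10)
Unwinding: 1 + 1 + 1 + 1 + 1 + 1 + 1 + 1 + 1 = 9

9


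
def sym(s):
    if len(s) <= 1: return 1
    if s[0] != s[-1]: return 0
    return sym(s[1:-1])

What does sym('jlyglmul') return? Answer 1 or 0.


sym('jlyglmul'): s[0]='j' != s[-1]='l' -> return 0
Result: 0 (not a palindrome)

0


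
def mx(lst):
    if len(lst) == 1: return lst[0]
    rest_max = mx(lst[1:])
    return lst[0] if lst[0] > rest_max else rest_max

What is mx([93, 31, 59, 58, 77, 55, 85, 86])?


mx([93, 31, 59, 58, 77, 55, 85, 86]): compare 93 with mx([31, 59, 58, 77, 55, 85, 86])
mx([31, 59, 58, 77, 55, 85, 86]): compare 31 with mx([59, 58, 77, 55, 85, 86])
mx([59, 58, 77, 55, 85, 86]): compare 59 with mx([58, 77, 55, 85, 86])
mx([58, 77, 55, 85, 86]): compare 58 with mx([77, 55, 85, 86])
mx([77, 55, 85, 86]): compare 77 with mx([55, 85, 86])
mx([55, 85, 86]): compare 55 with mx([85, 86])
mx([85, 86]): compare 85 with mx([86])
mx([86]) = 86  (base case)
Compare 85 with 86 -> 86
Compare 55 with 86 -> 86
Compare 77 with 86 -> 86
Compare 58 with 86 -> 86
Compare 59 with 86 -> 86
Compare 31 with 86 -> 86
Compare 93 with 86 -> 93

93


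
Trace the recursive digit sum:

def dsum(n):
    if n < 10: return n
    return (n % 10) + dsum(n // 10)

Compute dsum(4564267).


dsum(4564267) = 7 + dsum(456426)
dsum(456426) = 6 + dsum(45642)
dsum(45642) = 2 + dsum(4564)
dsum(4564) = 4 + dsum(456)
dsum(456) = 6 + dsum(45)
dsum(45) = 5 + dsum(4)
dsum(4) = 4  (base case)
Total: 7 + 6 + 2 + 4 + 6 + 5 + 4 = 34

34


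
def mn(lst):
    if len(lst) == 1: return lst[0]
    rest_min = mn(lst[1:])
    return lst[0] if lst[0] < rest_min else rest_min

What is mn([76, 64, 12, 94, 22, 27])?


mn([76, 64, 12, 94, 22, 27]): compare 76 with mn([64, 12, 94, 22, 27])
mn([64, 12, 94, 22, 27]): compare 64 with mn([12, 94, 22, 27])
mn([12, 94, 22, 27]): compare 12 with mn([94, 22, 27])
mn([94, 22, 27]): compare 94 with mn([22, 27])
mn([22, 27]): compare 22 with mn([27])
mn([27]) = 27  (base case)
Compare 22 with 27 -> 22
Compare 94 with 22 -> 22
Compare 12 with 22 -> 12
Compare 64 with 12 -> 12
Compare 76 with 12 -> 12

12


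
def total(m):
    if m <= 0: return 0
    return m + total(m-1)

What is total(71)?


total(71)
= 71 + 70 + 69 + 68 + 67 + 66 + 65 + 64 + 63 + 62 + 61 + 60 + 59 + 58 + 57 + 56 + 55 + 54 + 53 + 52 + 51 + 50 + 49 + 48 + 47 + 46 + 45 + 44 + 43 + 42 + 41 + 40 + 39 + 38 + 37 + 36 + 35 + 34 + 33 + 32 + 31 + 30 + 29 + 28 + 27 + 26 + 25 + 24 + 23 + 22 + 21 + 20 + 19 + 18 + 17 + 16 + 15 + 14 + 13 + 12 + 11 + 10 + 9 + 8 + 7 + 6 + 5 + 4 + 3 + 2 + 1 + total(0)
= 71 + 70 + 69 + 68 + 67 + 66 + 65 + 64 + 63 + 62 + 61 + 60 + 59 + 58 + 57 + 56 + 55 + 54 + 53 + 52 + 51 + 50 + 49 + 48 + 47 + 46 + 45 + 44 + 43 + 42 + 41 + 40 + 39 + 38 + 37 + 36 + 35 + 34 + 33 + 32 + 31 + 30 + 29 + 28 + 27 + 26 + 25 + 24 + 23 + 22 + 21 + 20 + 19 + 18 + 17 + 16 + 15 + 14 + 13 + 12 + 11 + 10 + 9 + 8 + 7 + 6 + 5 + 4 + 3 + 2 + 1 + 0
= 2556

2556


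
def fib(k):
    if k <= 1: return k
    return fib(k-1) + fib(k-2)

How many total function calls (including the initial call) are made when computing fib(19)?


Let C(n) = total calls for fib(n)
C(0) = 1, C(1) = 1
C(2) = 1 + C(1) + C(0) = 1 + 1 + 1 = 3
C(3) = 1 + C(2) + C(1) = 1 + 3 + 1 = 5
C(4) = 1 + C(3) + C(2) = 1 + 5 + 3 = 9
C(5) = 1 + C(4) + C(3) = 1 + 9 + 5 = 15
C(6) = 1 + C(5) + C(4) = 1 + 15 + 9 = 25
C(7) = 1 + C(6) + C(5) = 1 + 25 + 15 = 41
C(8) = 1 + C(7) + C(6) = 1 + 41 + 25 = 67
C(9) = 1 + C(8) + C(7) = 1 + 67 + 41 = 109
C(10) = 1 + C(9) + C(8) = 1 + 109 + 67 = 177
C(11) = 1 + C(10) + C(9) = 1 + 177 + 109 = 287
C(12) = 1 + C(11) + C(10) = 1 + 287 + 177 = 465
C(13) = 1 + C(12) + C(11) = 1 + 465 + 287 = 753
C(14) = 1 + C(13) + C(12) = 1 + 753 + 465 = 1219
C(15) = 1 + C(14) + C(13) = 1 + 1219 + 753 = 1973
C(16) = 1 + C(15) + C(14) = 1 + 1973 + 1219 = 3193
C(17) = 1 + C(16) + C(15) = 1 + 3193 + 1973 = 5167
C(18) = 1 + C(17) + C(16) = 1 + 5167 + 3193 = 8361
C(19) = 1 + C(18) + C(17) = 1 + 8361 + 5167 = 13529

13529


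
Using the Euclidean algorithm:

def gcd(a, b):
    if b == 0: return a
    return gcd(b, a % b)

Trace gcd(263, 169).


gcd(263, 169) = gcd(169, 94)
gcd(169, 94) = gcd(94, 75)
gcd(94, 75) = gcd(75, 19)
gcd(75, 19) = gcd(19, 18)
gcd(19, 18) = gcd(18, 1)
gcd(18, 1) = gcd(1, 0)
gcd(1, 0) = 1  (base case)

1


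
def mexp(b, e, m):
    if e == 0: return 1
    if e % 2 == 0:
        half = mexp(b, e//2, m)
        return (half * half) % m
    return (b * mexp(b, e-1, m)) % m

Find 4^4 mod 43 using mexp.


mexp(4, 4, 43): e is even, compute mexp(4, 2, 43)
  mexp(4, 2, 43): e is even, compute mexp(4, 1, 43)
    mexp(4, 1, 43): e is odd, compute mexp(4, 0, 43)
      mexp(4, 0, 43) = 1
    (4 * 1) % 43 = 4
  half=4, (4*4) % 43 = 16
half=16, (16*16) % 43 = 41

41


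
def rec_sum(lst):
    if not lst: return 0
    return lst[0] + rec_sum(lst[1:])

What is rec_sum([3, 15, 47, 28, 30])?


rec_sum([3, 15, 47, 28, 30]) = 3 + rec_sum([15, 47, 28, 30])
rec_sum([15, 47, 28, 30]) = 15 + rec_sum([47, 28, 30])
rec_sum([47, 28, 30]) = 47 + rec_sum([28, 30])
rec_sum([28, 30]) = 28 + rec_sum([30])
rec_sum([30]) = 30 + rec_sum([])
rec_sum([]) = 0  (base case)
Total: 3 + 15 + 47 + 28 + 30 + 0 = 123

123
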